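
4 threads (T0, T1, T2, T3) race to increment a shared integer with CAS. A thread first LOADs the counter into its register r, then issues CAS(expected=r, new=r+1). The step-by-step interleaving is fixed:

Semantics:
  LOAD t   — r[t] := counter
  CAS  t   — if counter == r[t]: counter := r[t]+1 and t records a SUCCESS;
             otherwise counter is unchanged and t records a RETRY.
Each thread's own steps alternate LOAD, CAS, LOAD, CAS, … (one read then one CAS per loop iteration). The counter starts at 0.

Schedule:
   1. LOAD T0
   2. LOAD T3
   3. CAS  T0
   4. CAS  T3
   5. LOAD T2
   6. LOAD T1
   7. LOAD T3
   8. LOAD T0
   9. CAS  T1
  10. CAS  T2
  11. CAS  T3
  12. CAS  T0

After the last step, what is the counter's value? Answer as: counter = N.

counter = 2

#1 T0 reads 0
#2 T3 reads 0
#3 T0 CAS(0→1) writes; counter now 1
#4 T3 CAS(0→1) fails; counter now 1
#5 T2 reads 1
#6 T1 reads 1
#7 T3 reads 1
#8 T0 reads 1
#9 T1 CAS(1→2) writes; counter now 2
#10 T2 CAS(1→2) fails; counter now 2
#11 T3 CAS(1→2) fails; counter now 2
#12 T0 CAS(1→2) fails; counter now 2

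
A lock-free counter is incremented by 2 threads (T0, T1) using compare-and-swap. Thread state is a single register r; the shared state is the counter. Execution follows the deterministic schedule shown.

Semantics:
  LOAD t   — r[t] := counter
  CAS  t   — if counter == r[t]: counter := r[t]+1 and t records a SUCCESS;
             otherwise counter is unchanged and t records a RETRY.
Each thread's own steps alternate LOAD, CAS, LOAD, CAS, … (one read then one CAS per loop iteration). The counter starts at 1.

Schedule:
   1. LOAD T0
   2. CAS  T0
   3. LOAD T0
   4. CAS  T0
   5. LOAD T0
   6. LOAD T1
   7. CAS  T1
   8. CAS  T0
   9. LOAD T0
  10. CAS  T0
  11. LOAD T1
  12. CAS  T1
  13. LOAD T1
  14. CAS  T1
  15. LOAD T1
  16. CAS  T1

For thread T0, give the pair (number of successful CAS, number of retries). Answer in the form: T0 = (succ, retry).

T0 = (3, 1)

   1) LOAD T0:  M=1  r_T0=1
   2) CAS  T0:  M=2  r_T0=1 ✓
   3) LOAD T0:  M=2  r_T0=2
   4) CAS  T0:  M=3  r_T0=2 ✓
   5) LOAD T0:  M=3  r_T0=3
   6) LOAD T1:  M=3  r_T1=3
   7) CAS  T1:  M=4  r_T1=3 ✓
   8) CAS  T0:  M=4  r_T0=3 ✗
   9) LOAD T0:  M=4  r_T0=4
  10) CAS  T0:  M=5  r_T0=4 ✓
  11) LOAD T1:  M=5  r_T1=5
  12) CAS  T1:  M=6  r_T1=5 ✓
  13) LOAD T1:  M=6  r_T1=6
  14) CAS  T1:  M=7  r_T1=6 ✓
  15) LOAD T1:  M=7  r_T1=7
  16) CAS  T1:  M=8  r_T1=7 ✓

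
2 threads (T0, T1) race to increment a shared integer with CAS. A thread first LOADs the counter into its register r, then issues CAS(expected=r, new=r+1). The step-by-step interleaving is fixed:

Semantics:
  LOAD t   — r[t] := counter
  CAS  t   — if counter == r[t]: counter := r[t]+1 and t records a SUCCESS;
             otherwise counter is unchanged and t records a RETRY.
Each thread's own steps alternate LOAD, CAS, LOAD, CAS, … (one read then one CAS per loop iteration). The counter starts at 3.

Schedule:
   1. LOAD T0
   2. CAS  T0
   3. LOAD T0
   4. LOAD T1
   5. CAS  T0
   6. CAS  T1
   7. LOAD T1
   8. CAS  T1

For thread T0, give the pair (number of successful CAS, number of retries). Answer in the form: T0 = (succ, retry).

   1) LOAD T0:  M=3  r_T0=3
   2) CAS  T0:  M=4  r_T0=3 ✓
   3) LOAD T0:  M=4  r_T0=4
   4) LOAD T1:  M=4  r_T1=4
   5) CAS  T0:  M=5  r_T0=4 ✓
   6) CAS  T1:  M=5  r_T1=4 ✗
   7) LOAD T1:  M=5  r_T1=5
   8) CAS  T1:  M=6  r_T1=5 ✓

T0 = (2, 0)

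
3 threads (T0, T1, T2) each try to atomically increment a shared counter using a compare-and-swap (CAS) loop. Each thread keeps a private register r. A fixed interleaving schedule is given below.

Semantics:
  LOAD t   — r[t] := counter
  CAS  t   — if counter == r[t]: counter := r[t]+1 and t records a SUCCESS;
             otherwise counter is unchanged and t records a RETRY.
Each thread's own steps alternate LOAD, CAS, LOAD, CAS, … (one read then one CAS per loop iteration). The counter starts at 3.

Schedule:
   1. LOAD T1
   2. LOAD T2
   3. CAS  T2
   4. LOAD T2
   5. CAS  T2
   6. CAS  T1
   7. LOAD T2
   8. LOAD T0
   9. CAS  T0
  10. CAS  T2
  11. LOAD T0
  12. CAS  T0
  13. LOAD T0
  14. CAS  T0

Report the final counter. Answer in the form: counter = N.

counter = 8

step 1: T1 LOAD ⇒ load; ctr=3 reg=3
step 2: T2 LOAD ⇒ load; ctr=3 reg=3
step 3: T2 CAS ⇒ ok; ctr=4 reg=3
step 4: T2 LOAD ⇒ load; ctr=4 reg=4
step 5: T2 CAS ⇒ ok; ctr=5 reg=4
step 6: T1 CAS ⇒ retry; ctr=5 reg=3
step 7: T2 LOAD ⇒ load; ctr=5 reg=5
step 8: T0 LOAD ⇒ load; ctr=5 reg=5
step 9: T0 CAS ⇒ ok; ctr=6 reg=5
step 10: T2 CAS ⇒ retry; ctr=6 reg=5
step 11: T0 LOAD ⇒ load; ctr=6 reg=6
step 12: T0 CAS ⇒ ok; ctr=7 reg=6
step 13: T0 LOAD ⇒ load; ctr=7 reg=7
step 14: T0 CAS ⇒ ok; ctr=8 reg=7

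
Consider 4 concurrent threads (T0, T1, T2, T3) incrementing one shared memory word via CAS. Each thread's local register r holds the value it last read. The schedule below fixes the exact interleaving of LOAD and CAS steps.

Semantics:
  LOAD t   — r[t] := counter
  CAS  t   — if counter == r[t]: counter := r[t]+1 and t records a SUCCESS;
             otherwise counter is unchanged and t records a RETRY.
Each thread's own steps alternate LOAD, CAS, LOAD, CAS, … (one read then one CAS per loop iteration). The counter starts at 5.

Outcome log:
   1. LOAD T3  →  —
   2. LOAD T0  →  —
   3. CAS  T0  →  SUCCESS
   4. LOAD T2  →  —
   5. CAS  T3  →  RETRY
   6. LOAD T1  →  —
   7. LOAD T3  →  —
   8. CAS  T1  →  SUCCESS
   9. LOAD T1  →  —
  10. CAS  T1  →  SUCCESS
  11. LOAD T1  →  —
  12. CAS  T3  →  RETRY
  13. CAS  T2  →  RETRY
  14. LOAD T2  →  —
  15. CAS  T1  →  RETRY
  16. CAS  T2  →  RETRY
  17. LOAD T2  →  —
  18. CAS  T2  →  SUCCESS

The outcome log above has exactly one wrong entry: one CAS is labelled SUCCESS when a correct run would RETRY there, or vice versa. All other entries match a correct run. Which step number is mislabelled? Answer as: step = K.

step = 15

Re-executing:
#1 T3 reads 5
#2 T0 reads 5
#3 T0 CAS(5→6) writes; counter now 6
#4 T2 reads 6
#5 T3 CAS(5→6) fails; counter now 6
#6 T1 reads 6
#7 T3 reads 6
#8 T1 CAS(6→7) writes; counter now 7
#9 T1 reads 7
#10 T1 CAS(7→8) writes; counter now 8
#11 T1 reads 8
#12 T3 CAS(6→7) fails; counter now 8
#13 T2 CAS(6→7) fails; counter now 8
#14 T2 reads 8
#15 T1 CAS(8→9) writes; counter now 9
#16 T2 CAS(8→9) fails; counter now 9
#17 T2 reads 9
#18 T2 CAS(9→10) writes; counter now 10
Mismatch at 15.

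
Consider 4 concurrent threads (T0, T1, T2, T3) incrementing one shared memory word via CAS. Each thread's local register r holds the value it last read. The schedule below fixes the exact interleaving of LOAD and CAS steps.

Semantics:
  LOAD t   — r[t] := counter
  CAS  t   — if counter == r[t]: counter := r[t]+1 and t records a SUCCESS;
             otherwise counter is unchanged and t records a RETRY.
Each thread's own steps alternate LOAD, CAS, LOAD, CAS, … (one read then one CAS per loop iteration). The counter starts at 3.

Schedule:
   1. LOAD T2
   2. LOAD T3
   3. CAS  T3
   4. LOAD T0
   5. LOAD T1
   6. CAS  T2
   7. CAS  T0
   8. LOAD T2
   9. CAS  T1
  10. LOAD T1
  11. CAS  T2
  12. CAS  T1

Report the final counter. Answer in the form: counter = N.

T2 LOAD — after: cnt=3, r=3 — load
T3 LOAD — after: cnt=3, r=3 — load
T3 CAS — after: cnt=4, r=3 — ok
T0 LOAD — after: cnt=4, r=4 — load
T1 LOAD — after: cnt=4, r=4 — load
T2 CAS — after: cnt=4, r=3 — retry
T0 CAS — after: cnt=5, r=4 — ok
T2 LOAD — after: cnt=5, r=5 — load
T1 CAS — after: cnt=5, r=4 — retry
T1 LOAD — after: cnt=5, r=5 — load
T2 CAS — after: cnt=6, r=5 — ok
T1 CAS — after: cnt=6, r=5 — retry

counter = 6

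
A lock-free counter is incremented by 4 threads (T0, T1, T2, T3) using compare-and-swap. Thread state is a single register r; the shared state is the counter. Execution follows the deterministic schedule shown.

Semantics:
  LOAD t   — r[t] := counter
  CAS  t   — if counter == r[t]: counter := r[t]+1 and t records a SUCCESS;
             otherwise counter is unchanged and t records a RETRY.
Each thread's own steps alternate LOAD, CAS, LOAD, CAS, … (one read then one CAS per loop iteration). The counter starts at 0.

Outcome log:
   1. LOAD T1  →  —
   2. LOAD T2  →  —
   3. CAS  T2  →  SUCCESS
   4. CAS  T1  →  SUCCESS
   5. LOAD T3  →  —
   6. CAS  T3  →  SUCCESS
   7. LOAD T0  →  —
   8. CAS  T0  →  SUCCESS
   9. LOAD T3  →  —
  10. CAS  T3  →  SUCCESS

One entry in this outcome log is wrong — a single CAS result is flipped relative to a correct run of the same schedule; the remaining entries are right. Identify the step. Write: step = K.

step = 4

Reference trace:
1. LOAD T1 → mem=0 r[T1]=0 [LOAD]
2. LOAD T2 → mem=0 r[T2]=0 [LOAD]
3. CAS T2 → mem=1 r[T2]=0 [OK]
4. CAS T1 → mem=1 r[T1]=0 [RETRY]
5. LOAD T3 → mem=1 r[T3]=1 [LOAD]
6. CAS T3 → mem=2 r[T3]=1 [OK]
7. LOAD T0 → mem=2 r[T0]=2 [LOAD]
8. CAS T0 → mem=3 r[T0]=2 [OK]
9. LOAD T3 → mem=3 r[T3]=3 [LOAD]
10. CAS T3 → mem=4 r[T3]=3 [OK]
Mismatch at 4.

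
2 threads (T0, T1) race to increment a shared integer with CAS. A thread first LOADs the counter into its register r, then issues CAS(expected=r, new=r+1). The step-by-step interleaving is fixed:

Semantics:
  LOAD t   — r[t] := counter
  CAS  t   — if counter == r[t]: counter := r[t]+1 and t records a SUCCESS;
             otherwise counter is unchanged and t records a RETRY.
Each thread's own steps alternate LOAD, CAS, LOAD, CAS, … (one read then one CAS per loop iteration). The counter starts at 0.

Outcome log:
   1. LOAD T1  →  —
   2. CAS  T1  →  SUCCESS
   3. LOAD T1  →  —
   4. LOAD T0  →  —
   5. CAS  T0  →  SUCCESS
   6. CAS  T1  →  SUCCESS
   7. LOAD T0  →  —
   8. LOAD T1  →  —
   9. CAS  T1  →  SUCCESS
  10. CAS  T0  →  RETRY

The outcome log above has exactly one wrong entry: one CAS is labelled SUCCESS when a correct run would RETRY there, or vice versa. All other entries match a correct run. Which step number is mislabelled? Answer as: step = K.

step = 6

Re-executing:
[1] T1.load  rd  (counter 0, T1.r 0)
[2] T1.cas  hit  (counter 1, T1.r 0)
[3] T1.load  rd  (counter 1, T1.r 1)
[4] T0.load  rd  (counter 1, T0.r 1)
[5] T0.cas  hit  (counter 2, T0.r 1)
[6] T1.cas  miss  (counter 2, T1.r 1)
[7] T0.load  rd  (counter 2, T0.r 2)
[8] T1.load  rd  (counter 2, T1.r 2)
[9] T1.cas  hit  (counter 3, T1.r 2)
[10] T0.cas  miss  (counter 3, T0.r 2)
Log disagrees first at step 6.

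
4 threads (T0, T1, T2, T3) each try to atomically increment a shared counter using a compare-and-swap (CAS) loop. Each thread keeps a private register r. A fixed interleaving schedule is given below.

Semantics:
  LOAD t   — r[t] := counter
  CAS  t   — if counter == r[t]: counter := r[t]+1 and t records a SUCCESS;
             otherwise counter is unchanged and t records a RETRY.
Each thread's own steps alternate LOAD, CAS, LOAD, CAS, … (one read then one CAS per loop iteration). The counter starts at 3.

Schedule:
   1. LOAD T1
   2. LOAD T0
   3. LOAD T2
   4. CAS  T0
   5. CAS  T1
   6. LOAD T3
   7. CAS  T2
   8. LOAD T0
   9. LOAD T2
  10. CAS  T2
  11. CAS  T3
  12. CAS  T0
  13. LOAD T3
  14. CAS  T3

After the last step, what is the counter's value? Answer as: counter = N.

counter = 6

T1 LOAD — after: cnt=3, r=3 — load
T0 LOAD — after: cnt=3, r=3 — load
T2 LOAD — after: cnt=3, r=3 — load
T0 CAS — after: cnt=4, r=3 — ok
T1 CAS — after: cnt=4, r=3 — retry
T3 LOAD — after: cnt=4, r=4 — load
T2 CAS — after: cnt=4, r=3 — retry
T0 LOAD — after: cnt=4, r=4 — load
T2 LOAD — after: cnt=4, r=4 — load
T2 CAS — after: cnt=5, r=4 — ok
T3 CAS — after: cnt=5, r=4 — retry
T0 CAS — after: cnt=5, r=4 — retry
T3 LOAD — after: cnt=5, r=5 — load
T3 CAS — after: cnt=6, r=5 — ok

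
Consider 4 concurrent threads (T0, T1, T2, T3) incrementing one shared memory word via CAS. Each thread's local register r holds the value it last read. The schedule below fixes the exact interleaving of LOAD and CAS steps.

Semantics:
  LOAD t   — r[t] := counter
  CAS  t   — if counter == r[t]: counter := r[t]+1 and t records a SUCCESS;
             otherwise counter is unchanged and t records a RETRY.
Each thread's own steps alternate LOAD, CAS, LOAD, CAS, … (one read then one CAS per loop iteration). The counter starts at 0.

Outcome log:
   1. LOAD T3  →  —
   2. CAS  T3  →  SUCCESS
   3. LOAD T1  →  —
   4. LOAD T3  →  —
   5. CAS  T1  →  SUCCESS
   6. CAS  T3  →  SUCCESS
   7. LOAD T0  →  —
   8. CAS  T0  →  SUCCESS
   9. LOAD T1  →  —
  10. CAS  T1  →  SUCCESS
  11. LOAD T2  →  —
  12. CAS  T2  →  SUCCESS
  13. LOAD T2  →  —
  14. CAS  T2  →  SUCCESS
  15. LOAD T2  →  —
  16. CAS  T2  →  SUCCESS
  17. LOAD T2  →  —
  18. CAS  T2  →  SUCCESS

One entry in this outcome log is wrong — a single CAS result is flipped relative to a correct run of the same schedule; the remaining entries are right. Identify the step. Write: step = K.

Reference trace:
[1] T3.load  rd  (counter 0, T3.r 0)
[2] T3.cas  hit  (counter 1, T3.r 0)
[3] T1.load  rd  (counter 1, T1.r 1)
[4] T3.load  rd  (counter 1, T3.r 1)
[5] T1.cas  hit  (counter 2, T1.r 1)
[6] T3.cas  miss  (counter 2, T3.r 1)
[7] T0.load  rd  (counter 2, T0.r 2)
[8] T0.cas  hit  (counter 3, T0.r 2)
[9] T1.load  rd  (counter 3, T1.r 3)
[10] T1.cas  hit  (counter 4, T1.r 3)
[11] T2.load  rd  (counter 4, T2.r 4)
[12] T2.cas  hit  (counter 5, T2.r 4)
[13] T2.load  rd  (counter 5, T2.r 5)
[14] T2.cas  hit  (counter 6, T2.r 5)
[15] T2.load  rd  (counter 6, T2.r 6)
[16] T2.cas  hit  (counter 7, T2.r 6)
[17] T2.load  rd  (counter 7, T2.r 7)
[18] T2.cas  hit  (counter 8, T2.r 7)
Flip is step 6.

step = 6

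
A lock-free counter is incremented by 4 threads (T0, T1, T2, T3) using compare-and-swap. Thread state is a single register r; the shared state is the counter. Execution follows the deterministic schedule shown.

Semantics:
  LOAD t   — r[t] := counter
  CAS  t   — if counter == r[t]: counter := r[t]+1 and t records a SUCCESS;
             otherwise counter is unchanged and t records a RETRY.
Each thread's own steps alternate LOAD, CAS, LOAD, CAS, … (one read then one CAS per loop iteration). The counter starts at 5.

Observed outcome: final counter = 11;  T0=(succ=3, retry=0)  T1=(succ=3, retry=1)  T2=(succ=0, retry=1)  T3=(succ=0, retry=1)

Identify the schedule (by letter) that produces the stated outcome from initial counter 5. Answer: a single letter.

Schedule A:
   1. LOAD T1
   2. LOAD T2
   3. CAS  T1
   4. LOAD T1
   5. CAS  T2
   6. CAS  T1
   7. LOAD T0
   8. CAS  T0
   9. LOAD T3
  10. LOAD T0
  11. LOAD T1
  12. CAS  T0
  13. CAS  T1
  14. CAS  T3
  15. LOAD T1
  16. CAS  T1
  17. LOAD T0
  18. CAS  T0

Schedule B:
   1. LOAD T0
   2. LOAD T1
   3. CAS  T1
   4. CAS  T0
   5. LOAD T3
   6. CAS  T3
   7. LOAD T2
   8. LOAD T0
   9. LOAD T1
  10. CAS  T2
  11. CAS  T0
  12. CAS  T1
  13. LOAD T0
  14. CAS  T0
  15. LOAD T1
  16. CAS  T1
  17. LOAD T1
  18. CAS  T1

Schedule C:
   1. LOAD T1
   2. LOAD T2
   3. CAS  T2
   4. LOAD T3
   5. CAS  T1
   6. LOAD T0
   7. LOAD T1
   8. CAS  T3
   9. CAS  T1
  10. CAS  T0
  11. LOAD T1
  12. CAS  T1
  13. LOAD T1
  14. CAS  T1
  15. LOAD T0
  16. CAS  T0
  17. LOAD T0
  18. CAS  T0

A

Tracing schedule A:
T1 LOAD — after: cnt=5, r=5 — load
T2 LOAD — after: cnt=5, r=5 — load
T1 CAS — after: cnt=6, r=5 — ok
T1 LOAD — after: cnt=6, r=6 — load
T2 CAS — after: cnt=6, r=5 — retry
T1 CAS — after: cnt=7, r=6 — ok
T0 LOAD — after: cnt=7, r=7 — load
T0 CAS — after: cnt=8, r=7 — ok
T3 LOAD — after: cnt=8, r=8 — load
T0 LOAD — after: cnt=8, r=8 — load
T1 LOAD — after: cnt=8, r=8 — load
T0 CAS — after: cnt=9, r=8 — ok
T1 CAS — after: cnt=9, r=8 — retry
T3 CAS — after: cnt=9, r=8 — retry
T1 LOAD — after: cnt=9, r=9 — load
T1 CAS — after: cnt=10, r=9 — ok
T0 LOAD — after: cnt=10, r=10 — load
T0 CAS — after: cnt=11, r=10 — ok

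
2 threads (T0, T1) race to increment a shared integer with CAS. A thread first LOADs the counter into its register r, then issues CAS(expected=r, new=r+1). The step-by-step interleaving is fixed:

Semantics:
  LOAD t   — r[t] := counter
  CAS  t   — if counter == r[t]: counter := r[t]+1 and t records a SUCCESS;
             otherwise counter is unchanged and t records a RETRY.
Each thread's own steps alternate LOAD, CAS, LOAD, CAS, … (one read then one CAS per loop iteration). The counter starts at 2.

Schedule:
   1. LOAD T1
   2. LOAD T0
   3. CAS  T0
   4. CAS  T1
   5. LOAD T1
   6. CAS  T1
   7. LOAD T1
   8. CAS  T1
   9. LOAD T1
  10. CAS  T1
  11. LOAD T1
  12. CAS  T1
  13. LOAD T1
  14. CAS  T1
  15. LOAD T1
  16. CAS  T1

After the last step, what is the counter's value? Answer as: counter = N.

counter = 9

[1] T1.load  rd  (counter 2, T1.r 2)
[2] T0.load  rd  (counter 2, T0.r 2)
[3] T0.cas  hit  (counter 3, T0.r 2)
[4] T1.cas  miss  (counter 3, T1.r 2)
[5] T1.load  rd  (counter 3, T1.r 3)
[6] T1.cas  hit  (counter 4, T1.r 3)
[7] T1.load  rd  (counter 4, T1.r 4)
[8] T1.cas  hit  (counter 5, T1.r 4)
[9] T1.load  rd  (counter 5, T1.r 5)
[10] T1.cas  hit  (counter 6, T1.r 5)
[11] T1.load  rd  (counter 6, T1.r 6)
[12] T1.cas  hit  (counter 7, T1.r 6)
[13] T1.load  rd  (counter 7, T1.r 7)
[14] T1.cas  hit  (counter 8, T1.r 7)
[15] T1.load  rd  (counter 8, T1.r 8)
[16] T1.cas  hit  (counter 9, T1.r 8)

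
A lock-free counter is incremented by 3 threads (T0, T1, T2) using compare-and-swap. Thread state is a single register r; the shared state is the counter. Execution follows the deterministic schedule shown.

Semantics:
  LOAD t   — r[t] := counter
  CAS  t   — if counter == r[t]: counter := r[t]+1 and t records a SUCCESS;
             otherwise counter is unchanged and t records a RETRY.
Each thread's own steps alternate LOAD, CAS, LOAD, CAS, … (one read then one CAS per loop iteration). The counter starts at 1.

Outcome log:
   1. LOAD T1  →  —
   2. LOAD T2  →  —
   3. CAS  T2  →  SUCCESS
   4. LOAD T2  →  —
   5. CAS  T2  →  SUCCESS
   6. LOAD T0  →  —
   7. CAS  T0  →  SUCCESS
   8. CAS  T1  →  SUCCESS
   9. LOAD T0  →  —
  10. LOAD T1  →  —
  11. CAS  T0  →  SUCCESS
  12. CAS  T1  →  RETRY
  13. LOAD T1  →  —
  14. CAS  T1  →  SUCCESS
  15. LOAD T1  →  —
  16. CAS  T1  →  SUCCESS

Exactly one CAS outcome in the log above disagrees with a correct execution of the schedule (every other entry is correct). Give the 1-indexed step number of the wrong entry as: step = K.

Correct run:
1. LOAD T1 → mem=1 r[T1]=1 [LOAD]
2. LOAD T2 → mem=1 r[T2]=1 [LOAD]
3. CAS T2 → mem=2 r[T2]=1 [OK]
4. LOAD T2 → mem=2 r[T2]=2 [LOAD]
5. CAS T2 → mem=3 r[T2]=2 [OK]
6. LOAD T0 → mem=3 r[T0]=3 [LOAD]
7. CAS T0 → mem=4 r[T0]=3 [OK]
8. CAS T1 → mem=4 r[T1]=1 [RETRY]
9. LOAD T0 → mem=4 r[T0]=4 [LOAD]
10. LOAD T1 → mem=4 r[T1]=4 [LOAD]
11. CAS T0 → mem=5 r[T0]=4 [OK]
12. CAS T1 → mem=5 r[T1]=4 [RETRY]
13. LOAD T1 → mem=5 r[T1]=5 [LOAD]
14. CAS T1 → mem=6 r[T1]=5 [OK]
15. LOAD T1 → mem=6 r[T1]=6 [LOAD]
16. CAS T1 → mem=7 r[T1]=6 [OK]
Log disagrees first at step 8.

step = 8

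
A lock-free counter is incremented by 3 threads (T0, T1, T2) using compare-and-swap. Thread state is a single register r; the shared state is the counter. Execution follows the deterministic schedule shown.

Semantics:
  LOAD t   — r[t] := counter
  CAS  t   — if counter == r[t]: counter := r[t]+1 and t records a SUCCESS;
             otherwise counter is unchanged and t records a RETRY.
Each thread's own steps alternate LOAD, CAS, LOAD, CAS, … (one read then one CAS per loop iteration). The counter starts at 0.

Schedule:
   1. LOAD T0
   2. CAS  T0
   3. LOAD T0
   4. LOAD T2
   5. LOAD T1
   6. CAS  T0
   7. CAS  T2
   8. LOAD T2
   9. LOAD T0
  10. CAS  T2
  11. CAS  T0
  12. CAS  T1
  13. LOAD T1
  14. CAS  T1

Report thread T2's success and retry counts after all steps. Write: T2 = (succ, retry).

   1) LOAD T0:  M=0  r_T0=0
   2) CAS  T0:  M=1  r_T0=0 ✓
   3) LOAD T0:  M=1  r_T0=1
   4) LOAD T2:  M=1  r_T2=1
   5) LOAD T1:  M=1  r_T1=1
   6) CAS  T0:  M=2  r_T0=1 ✓
   7) CAS  T2:  M=2  r_T2=1 ✗
   8) LOAD T2:  M=2  r_T2=2
   9) LOAD T0:  M=2  r_T0=2
  10) CAS  T2:  M=3  r_T2=2 ✓
  11) CAS  T0:  M=3  r_T0=2 ✗
  12) CAS  T1:  M=3  r_T1=1 ✗
  13) LOAD T1:  M=3  r_T1=3
  14) CAS  T1:  M=4  r_T1=3 ✓

T2 = (1, 1)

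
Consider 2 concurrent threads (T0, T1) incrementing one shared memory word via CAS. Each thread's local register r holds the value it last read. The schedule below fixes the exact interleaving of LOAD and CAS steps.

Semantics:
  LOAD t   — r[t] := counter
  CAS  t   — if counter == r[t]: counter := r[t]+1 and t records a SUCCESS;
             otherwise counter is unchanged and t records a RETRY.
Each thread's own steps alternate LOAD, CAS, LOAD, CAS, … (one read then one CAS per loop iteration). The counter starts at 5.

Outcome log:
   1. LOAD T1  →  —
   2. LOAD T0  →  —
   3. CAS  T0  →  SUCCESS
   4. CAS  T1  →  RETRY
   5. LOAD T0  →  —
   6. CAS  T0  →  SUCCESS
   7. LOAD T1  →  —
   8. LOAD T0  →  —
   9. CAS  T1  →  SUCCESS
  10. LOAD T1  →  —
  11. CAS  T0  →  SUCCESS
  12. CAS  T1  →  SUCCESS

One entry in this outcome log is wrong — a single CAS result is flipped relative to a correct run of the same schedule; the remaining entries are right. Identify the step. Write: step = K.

step = 11

Correct run:
step 1: T1 LOAD ⇒ load; ctr=5 reg=5
step 2: T0 LOAD ⇒ load; ctr=5 reg=5
step 3: T0 CAS ⇒ ok; ctr=6 reg=5
step 4: T1 CAS ⇒ retry; ctr=6 reg=5
step 5: T0 LOAD ⇒ load; ctr=6 reg=6
step 6: T0 CAS ⇒ ok; ctr=7 reg=6
step 7: T1 LOAD ⇒ load; ctr=7 reg=7
step 8: T0 LOAD ⇒ load; ctr=7 reg=7
step 9: T1 CAS ⇒ ok; ctr=8 reg=7
step 10: T1 LOAD ⇒ load; ctr=8 reg=8
step 11: T0 CAS ⇒ retry; ctr=8 reg=7
step 12: T1 CAS ⇒ ok; ctr=9 reg=8
Log disagrees first at step 11.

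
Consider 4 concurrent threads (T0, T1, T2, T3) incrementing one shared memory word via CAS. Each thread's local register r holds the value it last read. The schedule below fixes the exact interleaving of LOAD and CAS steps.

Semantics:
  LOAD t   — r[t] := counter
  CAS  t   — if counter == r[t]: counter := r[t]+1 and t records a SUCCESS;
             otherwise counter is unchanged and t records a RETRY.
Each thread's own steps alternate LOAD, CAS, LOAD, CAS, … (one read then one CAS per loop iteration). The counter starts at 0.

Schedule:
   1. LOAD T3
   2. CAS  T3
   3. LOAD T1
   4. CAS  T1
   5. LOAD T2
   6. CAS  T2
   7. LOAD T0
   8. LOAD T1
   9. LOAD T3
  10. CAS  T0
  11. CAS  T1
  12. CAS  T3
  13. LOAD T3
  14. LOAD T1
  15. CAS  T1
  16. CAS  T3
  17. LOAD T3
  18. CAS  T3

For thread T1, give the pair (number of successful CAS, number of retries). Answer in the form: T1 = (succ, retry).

T1 = (2, 1)

step 1: T3 LOAD ⇒ load; ctr=0 reg=0
step 2: T3 CAS ⇒ ok; ctr=1 reg=0
step 3: T1 LOAD ⇒ load; ctr=1 reg=1
step 4: T1 CAS ⇒ ok; ctr=2 reg=1
step 5: T2 LOAD ⇒ load; ctr=2 reg=2
step 6: T2 CAS ⇒ ok; ctr=3 reg=2
step 7: T0 LOAD ⇒ load; ctr=3 reg=3
step 8: T1 LOAD ⇒ load; ctr=3 reg=3
step 9: T3 LOAD ⇒ load; ctr=3 reg=3
step 10: T0 CAS ⇒ ok; ctr=4 reg=3
step 11: T1 CAS ⇒ retry; ctr=4 reg=3
step 12: T3 CAS ⇒ retry; ctr=4 reg=3
step 13: T3 LOAD ⇒ load; ctr=4 reg=4
step 14: T1 LOAD ⇒ load; ctr=4 reg=4
step 15: T1 CAS ⇒ ok; ctr=5 reg=4
step 16: T3 CAS ⇒ retry; ctr=5 reg=4
step 17: T3 LOAD ⇒ load; ctr=5 reg=5
step 18: T3 CAS ⇒ ok; ctr=6 reg=5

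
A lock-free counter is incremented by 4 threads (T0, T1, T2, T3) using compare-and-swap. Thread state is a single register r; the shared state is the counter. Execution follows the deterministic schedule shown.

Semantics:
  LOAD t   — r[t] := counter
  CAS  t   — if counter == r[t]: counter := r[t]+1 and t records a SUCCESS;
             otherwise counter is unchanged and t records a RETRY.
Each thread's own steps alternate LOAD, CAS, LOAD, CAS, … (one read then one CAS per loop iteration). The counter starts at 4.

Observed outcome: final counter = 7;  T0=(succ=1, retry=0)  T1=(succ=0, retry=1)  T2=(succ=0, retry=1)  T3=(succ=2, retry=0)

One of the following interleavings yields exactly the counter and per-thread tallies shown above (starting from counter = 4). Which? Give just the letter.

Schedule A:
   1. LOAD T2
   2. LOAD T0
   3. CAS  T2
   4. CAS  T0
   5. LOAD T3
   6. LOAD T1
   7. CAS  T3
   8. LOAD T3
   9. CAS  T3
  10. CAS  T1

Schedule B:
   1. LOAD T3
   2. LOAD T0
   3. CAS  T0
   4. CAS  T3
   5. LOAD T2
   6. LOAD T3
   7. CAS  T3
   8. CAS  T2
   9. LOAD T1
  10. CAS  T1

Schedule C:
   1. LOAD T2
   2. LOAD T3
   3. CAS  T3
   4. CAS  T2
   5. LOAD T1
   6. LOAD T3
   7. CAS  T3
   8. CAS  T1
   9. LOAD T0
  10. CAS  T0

Run C:
[1] T2.load  rd  (counter 4, T2.r 4)
[2] T3.load  rd  (counter 4, T3.r 4)
[3] T3.cas  hit  (counter 5, T3.r 4)
[4] T2.cas  miss  (counter 5, T2.r 4)
[5] T1.load  rd  (counter 5, T1.r 5)
[6] T3.load  rd  (counter 5, T3.r 5)
[7] T3.cas  hit  (counter 6, T3.r 5)
[8] T1.cas  miss  (counter 6, T1.r 5)
[9] T0.load  rd  (counter 6, T0.r 6)
[10] T0.cas  hit  (counter 7, T0.r 6)

C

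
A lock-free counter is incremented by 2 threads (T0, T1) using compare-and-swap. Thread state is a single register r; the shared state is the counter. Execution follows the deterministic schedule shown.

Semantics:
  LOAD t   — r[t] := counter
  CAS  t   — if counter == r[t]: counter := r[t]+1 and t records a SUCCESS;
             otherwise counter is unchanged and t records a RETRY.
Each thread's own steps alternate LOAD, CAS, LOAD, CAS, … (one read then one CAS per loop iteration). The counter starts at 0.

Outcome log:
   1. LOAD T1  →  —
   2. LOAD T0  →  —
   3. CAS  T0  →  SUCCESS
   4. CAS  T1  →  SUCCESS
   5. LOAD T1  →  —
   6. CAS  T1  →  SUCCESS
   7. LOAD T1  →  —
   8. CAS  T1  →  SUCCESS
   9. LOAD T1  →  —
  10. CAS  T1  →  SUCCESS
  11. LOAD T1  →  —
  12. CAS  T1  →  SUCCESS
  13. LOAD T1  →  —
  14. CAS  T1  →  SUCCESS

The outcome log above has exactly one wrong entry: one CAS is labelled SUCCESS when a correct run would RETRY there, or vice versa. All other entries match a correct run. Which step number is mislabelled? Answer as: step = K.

step = 4

Reference trace:
#1 T1 reads 0
#2 T0 reads 0
#3 T0 CAS(0→1) writes; counter now 1
#4 T1 CAS(0→1) fails; counter now 1
#5 T1 reads 1
#6 T1 CAS(1→2) writes; counter now 2
#7 T1 reads 2
#8 T1 CAS(2→3) writes; counter now 3
#9 T1 reads 3
#10 T1 CAS(3→4) writes; counter now 4
#11 T1 reads 4
#12 T1 CAS(4→5) writes; counter now 5
#13 T1 reads 5
#14 T1 CAS(5→6) writes; counter now 6
Mismatch at 4.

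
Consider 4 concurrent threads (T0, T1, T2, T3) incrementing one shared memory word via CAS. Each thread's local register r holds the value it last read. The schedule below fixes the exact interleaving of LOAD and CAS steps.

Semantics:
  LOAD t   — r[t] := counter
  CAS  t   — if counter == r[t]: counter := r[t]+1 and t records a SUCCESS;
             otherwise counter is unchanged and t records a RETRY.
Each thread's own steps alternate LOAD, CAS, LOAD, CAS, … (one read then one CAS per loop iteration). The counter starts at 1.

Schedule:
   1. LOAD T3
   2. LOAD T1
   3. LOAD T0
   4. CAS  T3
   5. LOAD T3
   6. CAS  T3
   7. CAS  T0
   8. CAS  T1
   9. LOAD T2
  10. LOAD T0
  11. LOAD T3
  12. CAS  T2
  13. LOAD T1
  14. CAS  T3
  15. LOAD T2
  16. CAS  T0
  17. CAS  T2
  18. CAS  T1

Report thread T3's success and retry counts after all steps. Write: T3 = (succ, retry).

T3 = (2, 1)

1. LOAD T3 → mem=1 r[T3]=1 [LOAD]
2. LOAD T1 → mem=1 r[T1]=1 [LOAD]
3. LOAD T0 → mem=1 r[T0]=1 [LOAD]
4. CAS T3 → mem=2 r[T3]=1 [OK]
5. LOAD T3 → mem=2 r[T3]=2 [LOAD]
6. CAS T3 → mem=3 r[T3]=2 [OK]
7. CAS T0 → mem=3 r[T0]=1 [RETRY]
8. CAS T1 → mem=3 r[T1]=1 [RETRY]
9. LOAD T2 → mem=3 r[T2]=3 [LOAD]
10. LOAD T0 → mem=3 r[T0]=3 [LOAD]
11. LOAD T3 → mem=3 r[T3]=3 [LOAD]
12. CAS T2 → mem=4 r[T2]=3 [OK]
13. LOAD T1 → mem=4 r[T1]=4 [LOAD]
14. CAS T3 → mem=4 r[T3]=3 [RETRY]
15. LOAD T2 → mem=4 r[T2]=4 [LOAD]
16. CAS T0 → mem=4 r[T0]=3 [RETRY]
17. CAS T2 → mem=5 r[T2]=4 [OK]
18. CAS T1 → mem=5 r[T1]=4 [RETRY]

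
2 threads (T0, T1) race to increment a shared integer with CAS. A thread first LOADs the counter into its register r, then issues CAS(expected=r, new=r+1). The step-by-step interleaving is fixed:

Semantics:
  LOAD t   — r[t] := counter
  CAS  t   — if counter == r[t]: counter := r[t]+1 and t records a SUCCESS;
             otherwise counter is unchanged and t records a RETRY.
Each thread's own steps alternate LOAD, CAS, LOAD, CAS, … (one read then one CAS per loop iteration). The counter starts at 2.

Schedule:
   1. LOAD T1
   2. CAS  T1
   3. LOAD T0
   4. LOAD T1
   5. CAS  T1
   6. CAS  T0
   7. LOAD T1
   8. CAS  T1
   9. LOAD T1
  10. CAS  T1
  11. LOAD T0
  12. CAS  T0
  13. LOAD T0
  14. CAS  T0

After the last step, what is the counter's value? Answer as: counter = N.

#1 T1 reads 2
#2 T1 CAS(2→3) writes; counter now 3
#3 T0 reads 3
#4 T1 reads 3
#5 T1 CAS(3→4) writes; counter now 4
#6 T0 CAS(3→4) fails; counter now 4
#7 T1 reads 4
#8 T1 CAS(4→5) writes; counter now 5
#9 T1 reads 5
#10 T1 CAS(5→6) writes; counter now 6
#11 T0 reads 6
#12 T0 CAS(6→7) writes; counter now 7
#13 T0 reads 7
#14 T0 CAS(7→8) writes; counter now 8

counter = 8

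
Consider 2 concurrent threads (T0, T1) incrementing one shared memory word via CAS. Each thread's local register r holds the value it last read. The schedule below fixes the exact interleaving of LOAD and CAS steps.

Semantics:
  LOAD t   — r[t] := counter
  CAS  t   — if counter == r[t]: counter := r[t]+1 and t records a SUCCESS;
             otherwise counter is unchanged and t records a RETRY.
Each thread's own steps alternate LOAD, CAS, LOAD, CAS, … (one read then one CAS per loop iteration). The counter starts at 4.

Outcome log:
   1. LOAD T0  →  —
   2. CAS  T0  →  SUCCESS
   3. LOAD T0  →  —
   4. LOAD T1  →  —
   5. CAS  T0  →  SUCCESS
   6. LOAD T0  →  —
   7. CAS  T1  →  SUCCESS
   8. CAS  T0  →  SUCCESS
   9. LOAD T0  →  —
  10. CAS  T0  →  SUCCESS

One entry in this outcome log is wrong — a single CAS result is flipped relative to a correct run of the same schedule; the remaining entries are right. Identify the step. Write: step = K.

step = 7

Correct run:
T0 LOAD — after: cnt=4, r=4 — load
T0 CAS — after: cnt=5, r=4 — ok
T0 LOAD — after: cnt=5, r=5 — load
T1 LOAD — after: cnt=5, r=5 — load
T0 CAS — after: cnt=6, r=5 — ok
T0 LOAD — after: cnt=6, r=6 — load
T1 CAS — after: cnt=6, r=5 — retry
T0 CAS — after: cnt=7, r=6 — ok
T0 LOAD — after: cnt=7, r=7 — load
T0 CAS — after: cnt=8, r=7 — ok
Mismatch at 7.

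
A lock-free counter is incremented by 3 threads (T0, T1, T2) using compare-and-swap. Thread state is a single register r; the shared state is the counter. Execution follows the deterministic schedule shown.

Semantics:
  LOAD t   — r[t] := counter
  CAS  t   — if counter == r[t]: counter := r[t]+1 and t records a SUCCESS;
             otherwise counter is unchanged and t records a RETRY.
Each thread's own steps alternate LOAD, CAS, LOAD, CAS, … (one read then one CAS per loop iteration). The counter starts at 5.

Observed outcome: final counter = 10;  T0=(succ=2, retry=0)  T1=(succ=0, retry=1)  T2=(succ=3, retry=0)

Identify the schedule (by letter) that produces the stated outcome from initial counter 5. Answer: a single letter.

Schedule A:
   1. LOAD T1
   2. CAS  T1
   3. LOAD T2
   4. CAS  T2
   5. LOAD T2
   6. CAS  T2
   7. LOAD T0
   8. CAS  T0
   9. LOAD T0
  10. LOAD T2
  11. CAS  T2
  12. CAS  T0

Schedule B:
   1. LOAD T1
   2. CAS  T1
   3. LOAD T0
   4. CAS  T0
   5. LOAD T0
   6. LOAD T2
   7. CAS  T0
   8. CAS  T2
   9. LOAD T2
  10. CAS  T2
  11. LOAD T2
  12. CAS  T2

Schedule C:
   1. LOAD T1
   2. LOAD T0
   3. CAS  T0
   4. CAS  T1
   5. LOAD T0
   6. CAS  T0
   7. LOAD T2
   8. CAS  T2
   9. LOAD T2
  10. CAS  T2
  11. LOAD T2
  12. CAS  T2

Simulating candidate C:
   1) LOAD T1:  M=5  r_T1=5
   2) LOAD T0:  M=5  r_T0=5
   3) CAS  T0:  M=6  r_T0=5 ✓
   4) CAS  T1:  M=6  r_T1=5 ✗
   5) LOAD T0:  M=6  r_T0=6
   6) CAS  T0:  M=7  r_T0=6 ✓
   7) LOAD T2:  M=7  r_T2=7
   8) CAS  T2:  M=8  r_T2=7 ✓
   9) LOAD T2:  M=8  r_T2=8
  10) CAS  T2:  M=9  r_T2=8 ✓
  11) LOAD T2:  M=9  r_T2=9
  12) CAS  T2:  M=10  r_T2=9 ✓

C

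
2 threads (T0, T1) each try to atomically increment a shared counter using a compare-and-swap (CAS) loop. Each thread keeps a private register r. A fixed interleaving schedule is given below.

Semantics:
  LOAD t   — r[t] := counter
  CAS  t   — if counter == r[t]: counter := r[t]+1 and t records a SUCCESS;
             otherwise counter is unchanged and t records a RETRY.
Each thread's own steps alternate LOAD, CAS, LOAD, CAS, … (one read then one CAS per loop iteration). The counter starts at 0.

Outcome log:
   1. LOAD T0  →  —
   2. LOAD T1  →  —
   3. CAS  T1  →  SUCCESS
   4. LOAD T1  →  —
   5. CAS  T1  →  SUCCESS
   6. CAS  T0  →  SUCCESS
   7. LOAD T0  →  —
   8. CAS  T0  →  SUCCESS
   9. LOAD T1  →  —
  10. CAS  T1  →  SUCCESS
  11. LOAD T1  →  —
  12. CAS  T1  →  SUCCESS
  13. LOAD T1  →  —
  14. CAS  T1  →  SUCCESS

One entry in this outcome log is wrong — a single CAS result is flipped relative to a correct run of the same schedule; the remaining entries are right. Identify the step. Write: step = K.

Re-executing:
#1 T0 reads 0
#2 T1 reads 0
#3 T1 CAS(0→1) writes; counter now 1
#4 T1 reads 1
#5 T1 CAS(1→2) writes; counter now 2
#6 T0 CAS(0→1) fails; counter now 2
#7 T0 reads 2
#8 T0 CAS(2→3) writes; counter now 3
#9 T1 reads 3
#10 T1 CAS(3→4) writes; counter now 4
#11 T1 reads 4
#12 T1 CAS(4→5) writes; counter now 5
#13 T1 reads 5
#14 T1 CAS(5→6) writes; counter now 6
Flip is step 6.

step = 6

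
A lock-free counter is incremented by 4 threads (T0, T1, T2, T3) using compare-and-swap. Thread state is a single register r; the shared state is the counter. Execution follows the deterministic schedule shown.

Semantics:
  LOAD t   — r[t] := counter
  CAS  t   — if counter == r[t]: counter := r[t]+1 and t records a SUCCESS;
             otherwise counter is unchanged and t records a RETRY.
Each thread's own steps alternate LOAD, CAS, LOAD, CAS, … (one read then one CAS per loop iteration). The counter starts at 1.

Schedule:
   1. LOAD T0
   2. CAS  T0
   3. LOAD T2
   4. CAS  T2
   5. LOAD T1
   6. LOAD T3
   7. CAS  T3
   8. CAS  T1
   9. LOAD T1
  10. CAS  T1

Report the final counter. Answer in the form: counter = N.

   1) LOAD T0:  M=1  r_T0=1
   2) CAS  T0:  M=2  r_T0=1 ✓
   3) LOAD T2:  M=2  r_T2=2
   4) CAS  T2:  M=3  r_T2=2 ✓
   5) LOAD T1:  M=3  r_T1=3
   6) LOAD T3:  M=3  r_T3=3
   7) CAS  T3:  M=4  r_T3=3 ✓
   8) CAS  T1:  M=4  r_T1=3 ✗
   9) LOAD T1:  M=4  r_T1=4
  10) CAS  T1:  M=5  r_T1=4 ✓

counter = 5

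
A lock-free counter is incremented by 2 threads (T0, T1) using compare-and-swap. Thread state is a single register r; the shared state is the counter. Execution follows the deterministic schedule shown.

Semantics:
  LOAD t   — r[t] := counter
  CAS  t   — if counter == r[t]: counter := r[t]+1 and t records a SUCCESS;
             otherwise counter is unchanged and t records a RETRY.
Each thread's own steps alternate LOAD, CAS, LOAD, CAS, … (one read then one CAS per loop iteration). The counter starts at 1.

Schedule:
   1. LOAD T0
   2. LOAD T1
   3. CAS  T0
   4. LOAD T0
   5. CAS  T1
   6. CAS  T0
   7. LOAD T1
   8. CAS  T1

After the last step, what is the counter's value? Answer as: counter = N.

counter = 4

   1) LOAD T0:  M=1  r_T0=1
   2) LOAD T1:  M=1  r_T1=1
   3) CAS  T0:  M=2  r_T0=1 ✓
   4) LOAD T0:  M=2  r_T0=2
   5) CAS  T1:  M=2  r_T1=1 ✗
   6) CAS  T0:  M=3  r_T0=2 ✓
   7) LOAD T1:  M=3  r_T1=3
   8) CAS  T1:  M=4  r_T1=3 ✓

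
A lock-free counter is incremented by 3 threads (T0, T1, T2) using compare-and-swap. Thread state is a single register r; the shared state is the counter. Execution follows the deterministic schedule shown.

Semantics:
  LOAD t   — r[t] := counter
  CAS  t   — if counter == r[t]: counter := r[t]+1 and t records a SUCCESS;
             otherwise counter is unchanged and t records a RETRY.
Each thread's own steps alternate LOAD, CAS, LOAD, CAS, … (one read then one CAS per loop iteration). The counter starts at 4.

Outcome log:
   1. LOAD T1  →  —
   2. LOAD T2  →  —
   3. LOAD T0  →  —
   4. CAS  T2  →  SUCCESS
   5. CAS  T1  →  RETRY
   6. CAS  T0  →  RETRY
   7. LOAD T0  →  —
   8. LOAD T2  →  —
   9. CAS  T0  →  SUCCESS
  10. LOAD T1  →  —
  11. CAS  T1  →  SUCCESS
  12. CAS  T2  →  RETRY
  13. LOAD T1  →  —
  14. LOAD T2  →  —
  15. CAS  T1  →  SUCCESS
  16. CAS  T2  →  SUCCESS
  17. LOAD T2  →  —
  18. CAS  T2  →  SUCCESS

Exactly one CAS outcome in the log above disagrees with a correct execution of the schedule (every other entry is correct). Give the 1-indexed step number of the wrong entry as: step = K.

step = 16

Re-executing:
[1] T1.load  rd  (counter 4, T1.r 4)
[2] T2.load  rd  (counter 4, T2.r 4)
[3] T0.load  rd  (counter 4, T0.r 4)
[4] T2.cas  hit  (counter 5, T2.r 4)
[5] T1.cas  miss  (counter 5, T1.r 4)
[6] T0.cas  miss  (counter 5, T0.r 4)
[7] T0.load  rd  (counter 5, T0.r 5)
[8] T2.load  rd  (counter 5, T2.r 5)
[9] T0.cas  hit  (counter 6, T0.r 5)
[10] T1.load  rd  (counter 6, T1.r 6)
[11] T1.cas  hit  (counter 7, T1.r 6)
[12] T2.cas  miss  (counter 7, T2.r 5)
[13] T1.load  rd  (counter 7, T1.r 7)
[14] T2.load  rd  (counter 7, T2.r 7)
[15] T1.cas  hit  (counter 8, T1.r 7)
[16] T2.cas  miss  (counter 8, T2.r 7)
[17] T2.load  rd  (counter 8, T2.r 8)
[18] T2.cas  hit  (counter 9, T2.r 8)
Log disagrees first at step 16.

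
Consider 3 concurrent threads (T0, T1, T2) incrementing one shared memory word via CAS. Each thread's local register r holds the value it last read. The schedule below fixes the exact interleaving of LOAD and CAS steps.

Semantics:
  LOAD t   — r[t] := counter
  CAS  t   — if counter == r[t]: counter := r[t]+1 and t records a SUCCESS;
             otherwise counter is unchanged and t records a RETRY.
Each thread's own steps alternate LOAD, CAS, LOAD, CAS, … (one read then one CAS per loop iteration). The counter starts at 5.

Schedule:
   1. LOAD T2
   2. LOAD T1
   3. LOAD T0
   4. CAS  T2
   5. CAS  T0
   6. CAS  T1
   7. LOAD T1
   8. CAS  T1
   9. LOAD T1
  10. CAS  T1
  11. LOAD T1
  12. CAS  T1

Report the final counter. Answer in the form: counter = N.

   1) LOAD T2:  M=5  r_T2=5
   2) LOAD T1:  M=5  r_T1=5
   3) LOAD T0:  M=5  r_T0=5
   4) CAS  T2:  M=6  r_T2=5 ✓
   5) CAS  T0:  M=6  r_T0=5 ✗
   6) CAS  T1:  M=6  r_T1=5 ✗
   7) LOAD T1:  M=6  r_T1=6
   8) CAS  T1:  M=7  r_T1=6 ✓
   9) LOAD T1:  M=7  r_T1=7
  10) CAS  T1:  M=8  r_T1=7 ✓
  11) LOAD T1:  M=8  r_T1=8
  12) CAS  T1:  M=9  r_T1=8 ✓

counter = 9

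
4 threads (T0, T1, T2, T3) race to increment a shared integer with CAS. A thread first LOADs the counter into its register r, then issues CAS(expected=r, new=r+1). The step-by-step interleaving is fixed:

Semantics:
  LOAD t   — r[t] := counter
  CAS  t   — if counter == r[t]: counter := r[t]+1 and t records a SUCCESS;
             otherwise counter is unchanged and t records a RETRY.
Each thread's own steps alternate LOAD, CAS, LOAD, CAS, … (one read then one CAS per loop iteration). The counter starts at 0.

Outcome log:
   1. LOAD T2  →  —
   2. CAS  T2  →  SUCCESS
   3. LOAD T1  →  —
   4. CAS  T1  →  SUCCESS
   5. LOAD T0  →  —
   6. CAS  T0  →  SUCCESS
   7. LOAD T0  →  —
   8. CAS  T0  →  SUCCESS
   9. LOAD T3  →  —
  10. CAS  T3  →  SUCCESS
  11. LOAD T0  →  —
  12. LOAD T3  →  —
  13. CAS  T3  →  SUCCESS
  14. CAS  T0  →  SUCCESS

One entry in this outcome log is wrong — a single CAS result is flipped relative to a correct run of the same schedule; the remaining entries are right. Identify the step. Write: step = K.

Correct run:
[1] T2.load  rd  (counter 0, T2.r 0)
[2] T2.cas  hit  (counter 1, T2.r 0)
[3] T1.load  rd  (counter 1, T1.r 1)
[4] T1.cas  hit  (counter 2, T1.r 1)
[5] T0.load  rd  (counter 2, T0.r 2)
[6] T0.cas  hit  (counter 3, T0.r 2)
[7] T0.load  rd  (counter 3, T0.r 3)
[8] T0.cas  hit  (counter 4, T0.r 3)
[9] T3.load  rd  (counter 4, T3.r 4)
[10] T3.cas  hit  (counter 5, T3.r 4)
[11] T0.load  rd  (counter 5, T0.r 5)
[12] T3.load  rd  (counter 5, T3.r 5)
[13] T3.cas  hit  (counter 6, T3.r 5)
[14] T0.cas  miss  (counter 6, T0.r 5)
Flip is step 14.

step = 14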